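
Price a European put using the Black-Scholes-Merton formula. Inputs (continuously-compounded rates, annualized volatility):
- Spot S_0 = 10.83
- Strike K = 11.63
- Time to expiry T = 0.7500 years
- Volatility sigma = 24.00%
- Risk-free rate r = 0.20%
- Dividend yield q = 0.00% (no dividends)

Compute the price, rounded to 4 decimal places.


Answer: Price = 1.3717

Derivation:
d1 = (ln(S/K) + (r - q + 0.5*sigma^2) * T) / (sigma * sqrt(T)) = -0.23174794
d2 = d1 - sigma * sqrt(T) = -0.43959404
exp(-rT) = 0.99850112; exp(-qT) = 1.00000000
P = K * exp(-rT) * N(-d2) - S_0 * exp(-qT) * N(-d1)
N(-d1) = 0.59163310; N(-d2) = 0.66988442
P = 11.6300 * 0.99850112 * 0.66988442 - 10.8300 * 1.00000000 * 0.59163310 = 1.3717


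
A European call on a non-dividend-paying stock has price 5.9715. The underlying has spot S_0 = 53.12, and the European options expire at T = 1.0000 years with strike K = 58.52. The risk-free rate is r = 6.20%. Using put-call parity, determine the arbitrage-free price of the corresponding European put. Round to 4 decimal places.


Answer: Put price = 7.8534

Derivation:
Put-call parity: C - P = S_0 * exp(-qT) - K * exp(-rT).
S_0 * exp(-qT) = 53.1200 * 1.00000000 = 53.12000000
K * exp(-rT) = 58.5200 * 0.93988289 = 55.00194654
P = C - S*exp(-qT) + K*exp(-rT)
P = 5.9715 - 53.12000000 + 55.00194654 = 7.8534


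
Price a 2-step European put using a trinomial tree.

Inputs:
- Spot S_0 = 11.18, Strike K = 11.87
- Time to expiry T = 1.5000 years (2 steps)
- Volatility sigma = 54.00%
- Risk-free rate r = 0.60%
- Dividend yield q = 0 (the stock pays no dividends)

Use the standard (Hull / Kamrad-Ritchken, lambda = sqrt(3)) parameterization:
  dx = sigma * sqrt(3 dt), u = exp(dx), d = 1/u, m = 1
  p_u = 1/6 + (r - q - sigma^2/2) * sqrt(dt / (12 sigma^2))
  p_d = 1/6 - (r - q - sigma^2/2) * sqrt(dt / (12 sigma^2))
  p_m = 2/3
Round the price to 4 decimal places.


Answer: Price = V(0,0) = 2.9572

Derivation:
dt = T/N = 0.750000; dx = sigma*sqrt(3*dt) = 0.810000
u = exp(dx) = 2.247908; d = 1/u = 0.444858
p_u = 0.101944, p_m = 0.666667, p_d = 0.231389
Discount per step: exp(-r*dt) = 0.995510
Stock lattice S(k, j) with j the centered position index:
  k=0: S(0,+0) = 11.1800
  k=1: S(1,-1) = 4.9735; S(1,+0) = 11.1800; S(1,+1) = 25.1316
  k=2: S(2,-2) = 2.2125; S(2,-1) = 4.9735; S(2,+0) = 11.1800; S(2,+1) = 25.1316; S(2,+2) = 56.4935
Terminal payoffs V(N, j) = max(K - S_T, 0):
  V(2,-2) = 9.657493; V(2,-1) = 6.896487; V(2,+0) = 0.690000; V(2,+1) = 0.000000; V(2,+2) = 0.000000
Backward induction: V(k, j) = exp(-r*dt) * [p_u * V(k+1, j+1) + p_m * V(k+1, j) + p_d * V(k+1, j-1)]
  V(1,-1) = exp(-r*dt) * [p_u*0.690000 + p_m*6.896487 + p_d*9.657493] = 6.871644
  V(1,+0) = exp(-r*dt) * [p_u*0.000000 + p_m*0.690000 + p_d*6.896487] = 2.046540
  V(1,+1) = exp(-r*dt) * [p_u*0.000000 + p_m*0.000000 + p_d*0.690000] = 0.158941
  V(0,+0) = exp(-r*dt) * [p_u*0.158941 + p_m*2.046540 + p_d*6.871644] = 2.957248


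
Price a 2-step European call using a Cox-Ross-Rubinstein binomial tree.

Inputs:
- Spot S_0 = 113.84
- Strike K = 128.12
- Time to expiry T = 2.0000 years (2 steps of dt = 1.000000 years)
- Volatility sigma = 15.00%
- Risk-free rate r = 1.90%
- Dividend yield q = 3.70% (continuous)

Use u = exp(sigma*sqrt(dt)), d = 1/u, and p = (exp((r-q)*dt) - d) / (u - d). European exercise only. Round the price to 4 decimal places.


Answer: Price = V(0,0) = 4.0010

Derivation:
dt = T/N = 1.000000
u = exp(sigma*sqrt(dt)) = 1.161834; d = 1/u = 0.860708
p = (exp((r-q)*dt) - d) / (u - d) = 0.403329
Discount per step: exp(-r*dt) = 0.981179
Stock lattice S(k, i) with i counting down-moves:
  k=0: S(0,0) = 113.8400
  k=1: S(1,0) = 132.2632; S(1,1) = 97.9830
  k=2: S(2,0) = 153.6679; S(2,1) = 113.8400; S(2,2) = 84.3347
Terminal payoffs V(N, i) = max(S_T - K, 0):
  V(2,0) = 25.547927; V(2,1) = 0.000000; V(2,2) = 0.000000
Backward induction: V(k, i) = exp(-r*dt) * [p * V(k+1, i) + (1-p) * V(k+1, i+1)].
  V(1,0) = exp(-r*dt) * [p*25.547927 + (1-p)*0.000000] = 10.110296
  V(1,1) = exp(-r*dt) * [p*0.000000 + (1-p)*0.000000] = 0.000000
  V(0,0) = exp(-r*dt) * [p*10.110296 + (1-p)*0.000000] = 4.001033


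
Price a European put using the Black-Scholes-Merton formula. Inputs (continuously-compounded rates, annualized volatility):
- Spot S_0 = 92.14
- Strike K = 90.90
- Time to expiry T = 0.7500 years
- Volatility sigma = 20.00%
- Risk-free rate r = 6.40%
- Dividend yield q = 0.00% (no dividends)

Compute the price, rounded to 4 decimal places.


Answer: Price = 3.8033

Derivation:
d1 = (ln(S/K) + (r - q + 0.5*sigma^2) * T) / (sigma * sqrt(T)) = 0.44195677
d2 = d1 - sigma * sqrt(T) = 0.26875169
exp(-rT) = 0.95313379; exp(-qT) = 1.00000000
P = K * exp(-rT) * N(-d2) - S_0 * exp(-qT) * N(-d1)
N(-d1) = 0.32926024; N(-d2) = 0.39406039
P = 90.9000 * 0.95313379 * 0.39406039 - 92.1400 * 1.00000000 * 0.32926024 = 3.8033


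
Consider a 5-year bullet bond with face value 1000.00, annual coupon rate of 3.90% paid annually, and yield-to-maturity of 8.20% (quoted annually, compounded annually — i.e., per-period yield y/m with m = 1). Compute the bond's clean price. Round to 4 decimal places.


Answer: Price = 829.2147

Derivation:
Coupon per period c = face * coupon_rate / m = 39.000000
Periods per year m = 1; per-period yield y/m = 0.082000
Number of cashflows N = 5
Cashflows (t years, CF_t, discount factor 1/(1+y/m)^(m*t), PV):
  t = 1.0000: CF_t = 39.000000, DF = 0.924214, PV = 36.044362
  t = 2.0000: CF_t = 39.000000, DF = 0.854172, PV = 33.312719
  t = 3.0000: CF_t = 39.000000, DF = 0.789438, PV = 30.788095
  t = 4.0000: CF_t = 39.000000, DF = 0.729610, PV = 28.454802
  t = 5.0000: CF_t = 1039.000000, DF = 0.674316, PV = 700.614697
Price P = sum_t PV_t = 829.214676


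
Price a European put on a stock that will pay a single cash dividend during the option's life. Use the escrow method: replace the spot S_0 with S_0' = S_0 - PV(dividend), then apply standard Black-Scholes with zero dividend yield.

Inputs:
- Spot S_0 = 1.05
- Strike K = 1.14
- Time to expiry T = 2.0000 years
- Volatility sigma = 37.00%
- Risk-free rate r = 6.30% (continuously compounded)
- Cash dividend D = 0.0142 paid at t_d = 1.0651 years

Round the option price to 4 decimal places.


PV(D) = D * exp(-r * t_d) = 0.0142 * 0.93510047 = 0.01327843
S_0' = S_0 - PV(D) = 1.0500 - 0.01327843 = 1.03672157
d1 = (ln(S_0'/K) + (r + sigma^2/2)*T) / (sigma*sqrt(T)) = 0.32094074
d2 = d1 - sigma*sqrt(T) = -0.20231827
exp(-rT) = 0.88161485
N(-d1) = 0.37412765; N(-d2) = 0.58016604
P = K * exp(-rT) * N(-d2) - S_0' * N(-d1) = 1.1400 * 0.88161485 * 0.58016604 - 1.03672157 * 0.37412765 = 0.1952

Answer: Price = 0.1952


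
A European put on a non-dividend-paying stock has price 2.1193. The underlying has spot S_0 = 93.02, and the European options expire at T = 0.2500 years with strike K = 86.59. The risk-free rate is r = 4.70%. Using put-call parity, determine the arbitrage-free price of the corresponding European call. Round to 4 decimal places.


Put-call parity: C - P = S_0 * exp(-qT) - K * exp(-rT).
S_0 * exp(-qT) = 93.0200 * 1.00000000 = 93.02000000
K * exp(-rT) = 86.5900 * 0.98831876 = 85.57852157
C = P + S*exp(-qT) - K*exp(-rT)
C = 2.1193 + 93.02000000 - 85.57852157 = 9.5608

Answer: Call price = 9.5608


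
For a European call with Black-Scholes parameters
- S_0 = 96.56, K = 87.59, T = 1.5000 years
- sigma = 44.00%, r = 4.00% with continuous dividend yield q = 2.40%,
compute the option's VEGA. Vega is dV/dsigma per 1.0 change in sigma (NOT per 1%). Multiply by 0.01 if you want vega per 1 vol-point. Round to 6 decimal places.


d1 = 0.4949040758; d2 = -0.0439836676
phi(d1) = 0.3529589367; exp(-qT) = 0.9646402935; exp(-rT) = 0.9417645336
Vega = S * exp(-qT) * phi(d1) * sqrt(T) = 96.5600 * 0.9646402935 * 0.3529589367 * 1.2247448714 = 40.265442

Answer: Vega = 40.265442


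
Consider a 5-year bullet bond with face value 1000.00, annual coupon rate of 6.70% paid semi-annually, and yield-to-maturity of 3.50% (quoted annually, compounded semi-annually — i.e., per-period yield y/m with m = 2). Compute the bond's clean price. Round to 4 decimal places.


Coupon per period c = face * coupon_rate / m = 33.500000
Periods per year m = 2; per-period yield y/m = 0.017500
Number of cashflows N = 10
Cashflows (t years, CF_t, discount factor 1/(1+y/m)^(m*t), PV):
  t = 0.5000: CF_t = 33.500000, DF = 0.982801, PV = 32.923833
  t = 1.0000: CF_t = 33.500000, DF = 0.965898, PV = 32.357575
  t = 1.5000: CF_t = 33.500000, DF = 0.949285, PV = 31.801057
  t = 2.0000: CF_t = 33.500000, DF = 0.932959, PV = 31.254110
  t = 2.5000: CF_t = 33.500000, DF = 0.916913, PV = 30.716570
  t = 3.0000: CF_t = 33.500000, DF = 0.901143, PV = 30.188275
  t = 3.5000: CF_t = 33.500000, DF = 0.885644, PV = 29.669066
  t = 4.0000: CF_t = 33.500000, DF = 0.870412, PV = 29.158788
  t = 4.5000: CF_t = 33.500000, DF = 0.855441, PV = 28.657285
  t = 5.0000: CF_t = 1033.500000, DF = 0.840729, PV = 868.893007
Price P = sum_t PV_t = 1145.619567

Answer: Price = 1145.6196


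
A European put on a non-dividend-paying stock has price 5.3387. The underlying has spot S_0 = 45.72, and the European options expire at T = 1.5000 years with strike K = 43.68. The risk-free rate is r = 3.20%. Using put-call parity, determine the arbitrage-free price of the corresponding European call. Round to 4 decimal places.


Answer: Call price = 9.4258

Derivation:
Put-call parity: C - P = S_0 * exp(-qT) - K * exp(-rT).
S_0 * exp(-qT) = 45.7200 * 1.00000000 = 45.72000000
K * exp(-rT) = 43.6800 * 0.95313379 = 41.63288382
C = P + S*exp(-qT) - K*exp(-rT)
C = 5.3387 + 45.72000000 - 41.63288382 = 9.4258


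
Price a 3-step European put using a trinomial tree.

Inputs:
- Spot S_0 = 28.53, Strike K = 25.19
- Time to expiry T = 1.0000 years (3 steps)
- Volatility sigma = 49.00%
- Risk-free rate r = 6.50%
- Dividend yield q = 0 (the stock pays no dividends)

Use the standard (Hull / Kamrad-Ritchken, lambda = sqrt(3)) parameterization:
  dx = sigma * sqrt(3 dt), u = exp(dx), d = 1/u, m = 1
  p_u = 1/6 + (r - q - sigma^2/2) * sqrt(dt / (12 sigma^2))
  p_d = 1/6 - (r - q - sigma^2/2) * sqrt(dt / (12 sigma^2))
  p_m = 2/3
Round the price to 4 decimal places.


Answer: Price = V(0,0) = 2.9406

Derivation:
dt = T/N = 0.333333; dx = sigma*sqrt(3*dt) = 0.490000
u = exp(dx) = 1.632316; d = 1/u = 0.612626
p_u = 0.147942, p_m = 0.666667, p_d = 0.185391
Discount per step: exp(-r*dt) = 0.978566
Stock lattice S(k, j) with j the centered position index:
  k=0: S(0,+0) = 28.5300
  k=1: S(1,-1) = 17.4782; S(1,+0) = 28.5300; S(1,+1) = 46.5700
  k=2: S(2,-2) = 10.7076; S(2,-1) = 17.4782; S(2,+0) = 28.5300; S(2,+1) = 46.5700; S(2,+2) = 76.0169
  k=3: S(3,-3) = 6.5598; S(3,-2) = 10.7076; S(3,-1) = 17.4782; S(3,+0) = 28.5300; S(3,+1) = 46.5700; S(3,+2) = 76.0169; S(3,+3) = 124.0837
Terminal payoffs V(N, j) = max(K - S_T, 0):
  V(3,-3) = 18.630226; V(3,-2) = 14.482374; V(3,-1) = 7.711769; V(3,+0) = 0.000000; V(3,+1) = 0.000000; V(3,+2) = 0.000000; V(3,+3) = 0.000000
Backward induction: V(k, j) = exp(-r*dt) * [p_u * V(k+1, j+1) + p_m * V(k+1, j) + p_d * V(k+1, j-1)]
  V(2,-2) = exp(-r*dt) * [p_u*7.711769 + p_m*14.482374 + p_d*18.630226] = 13.944269
  V(2,-1) = exp(-r*dt) * [p_u*0.000000 + p_m*7.711769 + p_d*14.482374] = 7.658342
  V(2,+0) = exp(-r*dt) * [p_u*0.000000 + p_m*0.000000 + p_d*7.711769] = 1.399050
  V(2,+1) = exp(-r*dt) * [p_u*0.000000 + p_m*0.000000 + p_d*0.000000] = 0.000000
  V(2,+2) = exp(-r*dt) * [p_u*0.000000 + p_m*0.000000 + p_d*0.000000] = 0.000000
  V(1,-1) = exp(-r*dt) * [p_u*1.399050 + p_m*7.658342 + p_d*13.944269] = 7.728408
  V(1,+0) = exp(-r*dt) * [p_u*0.000000 + p_m*1.399050 + p_d*7.658342] = 2.302067
  V(1,+1) = exp(-r*dt) * [p_u*0.000000 + p_m*0.000000 + p_d*1.399050] = 0.253812
  V(0,+0) = exp(-r*dt) * [p_u*0.253812 + p_m*2.302067 + p_d*7.728408] = 2.940630


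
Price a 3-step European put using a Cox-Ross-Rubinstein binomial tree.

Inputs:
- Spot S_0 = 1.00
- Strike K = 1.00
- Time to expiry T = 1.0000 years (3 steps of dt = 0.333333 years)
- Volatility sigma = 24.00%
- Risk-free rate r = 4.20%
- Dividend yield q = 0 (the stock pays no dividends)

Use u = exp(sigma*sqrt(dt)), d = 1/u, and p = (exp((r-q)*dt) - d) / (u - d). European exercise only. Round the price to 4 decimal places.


Answer: Price = V(0,0) = 0.0819

Derivation:
dt = T/N = 0.333333
u = exp(sigma*sqrt(dt)) = 1.148623; d = 1/u = 0.870607
p = (exp((r-q)*dt) - d) / (u - d) = 0.516125
Discount per step: exp(-r*dt) = 0.986098
Stock lattice S(k, i) with i counting down-moves:
  k=0: S(0,0) = 1.0000
  k=1: S(1,0) = 1.1486; S(1,1) = 0.8706
  k=2: S(2,0) = 1.3193; S(2,1) = 1.0000; S(2,2) = 0.7580
  k=3: S(3,0) = 1.5154; S(3,1) = 1.1486; S(3,2) = 0.8706; S(3,3) = 0.6599
Terminal payoffs V(N, i) = max(K - S_T, 0):
  V(3,0) = 0.000000; V(3,1) = 0.000000; V(3,2) = 0.129393; V(3,3) = 0.340117
Backward induction: V(k, i) = exp(-r*dt) * [p * V(k+1, i) + (1-p) * V(k+1, i+1)].
  V(2,0) = exp(-r*dt) * [p*0.000000 + (1-p)*0.000000] = 0.000000
  V(2,1) = exp(-r*dt) * [p*0.000000 + (1-p)*0.129393] = 0.061739
  V(2,2) = exp(-r*dt) * [p*0.129393 + (1-p)*0.340117] = 0.228140
  V(1,0) = exp(-r*dt) * [p*0.000000 + (1-p)*0.061739] = 0.029459
  V(1,1) = exp(-r*dt) * [p*0.061739 + (1-p)*0.228140] = 0.140279
  V(0,0) = exp(-r*dt) * [p*0.029459 + (1-p)*0.140279] = 0.081927


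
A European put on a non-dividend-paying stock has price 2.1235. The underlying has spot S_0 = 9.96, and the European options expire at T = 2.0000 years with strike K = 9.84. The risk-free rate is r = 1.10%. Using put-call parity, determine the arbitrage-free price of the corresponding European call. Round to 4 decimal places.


Answer: Call price = 2.4576

Derivation:
Put-call parity: C - P = S_0 * exp(-qT) - K * exp(-rT).
S_0 * exp(-qT) = 9.9600 * 1.00000000 = 9.96000000
K * exp(-rT) = 9.8400 * 0.97824024 = 9.62588391
C = P + S*exp(-qT) - K*exp(-rT)
C = 2.1235 + 9.96000000 - 9.62588391 = 2.4576


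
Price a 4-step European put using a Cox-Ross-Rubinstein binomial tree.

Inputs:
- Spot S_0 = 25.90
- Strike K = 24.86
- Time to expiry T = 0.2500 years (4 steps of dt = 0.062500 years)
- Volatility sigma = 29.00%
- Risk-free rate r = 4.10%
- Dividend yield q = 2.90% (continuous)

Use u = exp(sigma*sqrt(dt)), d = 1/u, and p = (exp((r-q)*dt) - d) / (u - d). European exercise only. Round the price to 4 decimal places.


dt = T/N = 0.062500
u = exp(sigma*sqrt(dt)) = 1.075193; d = 1/u = 0.930066
p = (exp((r-q)*dt) - d) / (u - d) = 0.487053
Discount per step: exp(-r*dt) = 0.997441
Stock lattice S(k, i) with i counting down-moves:
  k=0: S(0,0) = 25.9000
  k=1: S(1,0) = 27.8475; S(1,1) = 24.0887
  k=2: S(2,0) = 29.9414; S(2,1) = 25.9000; S(2,2) = 22.4041
  k=3: S(3,0) = 32.1928; S(3,1) = 27.8475; S(3,2) = 24.0887; S(3,3) = 20.8373
  k=4: S(4,0) = 34.6135; S(4,1) = 29.9414; S(4,2) = 25.9000; S(4,3) = 22.4041; S(4,4) = 19.3800
Terminal payoffs V(N, i) = max(K - S_T, 0):
  V(4,0) = 0.000000; V(4,1) = 0.000000; V(4,2) = 0.000000; V(4,3) = 2.455923; V(4,4) = 5.479974
Backward induction: V(k, i) = exp(-r*dt) * [p * V(k+1, i) + (1-p) * V(k+1, i+1)].
  V(3,0) = exp(-r*dt) * [p*0.000000 + (1-p)*0.000000] = 0.000000
  V(3,1) = exp(-r*dt) * [p*0.000000 + (1-p)*0.000000] = 0.000000
  V(3,2) = exp(-r*dt) * [p*0.000000 + (1-p)*2.455923] = 1.256535
  V(3,3) = exp(-r*dt) * [p*2.455923 + (1-p)*5.479974] = 3.996846
  V(2,0) = exp(-r*dt) * [p*0.000000 + (1-p)*0.000000] = 0.000000
  V(2,1) = exp(-r*dt) * [p*0.000000 + (1-p)*1.256535] = 0.642887
  V(2,2) = exp(-r*dt) * [p*1.256535 + (1-p)*3.996846] = 2.655357
  V(1,0) = exp(-r*dt) * [p*0.000000 + (1-p)*0.642887] = 0.328923
  V(1,1) = exp(-r*dt) * [p*0.642887 + (1-p)*2.655357] = 1.670890
  V(0,0) = exp(-r*dt) * [p*0.328923 + (1-p)*1.670890] = 1.014678

Answer: Price = V(0,0) = 1.0147


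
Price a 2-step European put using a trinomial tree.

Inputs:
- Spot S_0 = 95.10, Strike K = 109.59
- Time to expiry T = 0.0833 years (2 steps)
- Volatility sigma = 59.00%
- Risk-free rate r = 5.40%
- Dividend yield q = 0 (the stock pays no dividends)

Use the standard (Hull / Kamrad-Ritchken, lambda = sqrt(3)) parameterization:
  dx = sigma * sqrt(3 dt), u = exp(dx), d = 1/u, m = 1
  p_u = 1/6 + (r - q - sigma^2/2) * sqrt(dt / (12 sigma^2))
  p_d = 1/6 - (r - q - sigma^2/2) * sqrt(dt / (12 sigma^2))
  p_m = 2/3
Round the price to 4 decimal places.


dt = T/N = 0.041650; dx = sigma*sqrt(3*dt) = 0.208555
u = exp(dx) = 1.231896; d = 1/u = 0.811757
p_u = 0.154679, p_m = 0.666667, p_d = 0.178654
Discount per step: exp(-r*dt) = 0.997753
Stock lattice S(k, j) with j the centered position index:
  k=0: S(0,+0) = 95.1000
  k=1: S(1,-1) = 77.1980; S(1,+0) = 95.1000; S(1,+1) = 117.1533
  k=2: S(2,-2) = 62.6660; S(2,-1) = 77.1980; S(2,+0) = 95.1000; S(2,+1) = 117.1533; S(2,+2) = 144.3208
Terminal payoffs V(N, j) = max(K - S_T, 0):
  V(2,-2) = 46.923976; V(2,-1) = 32.391950; V(2,+0) = 14.490000; V(2,+1) = 0.000000; V(2,+2) = 0.000000
Backward induction: V(k, j) = exp(-r*dt) * [p_u * V(k+1, j+1) + p_m * V(k+1, j) + p_d * V(k+1, j-1)]
  V(1,-1) = exp(-r*dt) * [p_u*14.490000 + p_m*32.391950 + p_d*46.923976] = 32.146715
  V(1,+0) = exp(-r*dt) * [p_u*0.000000 + p_m*14.490000 + p_d*32.391950] = 15.412253
  V(1,+1) = exp(-r*dt) * [p_u*0.000000 + p_m*0.000000 + p_d*14.490000] = 2.582883
  V(0,+0) = exp(-r*dt) * [p_u*2.582883 + p_m*15.412253 + p_d*32.146715] = 16.380613

Answer: Price = V(0,0) = 16.3806


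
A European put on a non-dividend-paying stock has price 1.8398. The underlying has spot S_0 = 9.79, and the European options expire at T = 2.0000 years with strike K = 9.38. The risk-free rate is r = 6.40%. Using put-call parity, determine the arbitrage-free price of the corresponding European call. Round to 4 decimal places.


Put-call parity: C - P = S_0 * exp(-qT) - K * exp(-rT).
S_0 * exp(-qT) = 9.7900 * 1.00000000 = 9.79000000
K * exp(-rT) = 9.3800 * 0.87985338 = 8.25302470
C = P + S*exp(-qT) - K*exp(-rT)
C = 1.8398 + 9.79000000 - 8.25302470 = 3.3768

Answer: Call price = 3.3768


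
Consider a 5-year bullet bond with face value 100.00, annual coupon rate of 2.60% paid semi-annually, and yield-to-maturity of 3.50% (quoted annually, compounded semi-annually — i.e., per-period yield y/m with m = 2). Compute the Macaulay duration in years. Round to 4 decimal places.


Answer: Macaulay duration = 4.7136 years

Derivation:
Coupon per period c = face * coupon_rate / m = 1.300000
Periods per year m = 2; per-period yield y/m = 0.017500
Number of cashflows N = 10
Cashflows (t years, CF_t, discount factor 1/(1+y/m)^(m*t), PV):
  t = 0.5000: CF_t = 1.300000, DF = 0.982801, PV = 1.277641
  t = 1.0000: CF_t = 1.300000, DF = 0.965898, PV = 1.255667
  t = 1.5000: CF_t = 1.300000, DF = 0.949285, PV = 1.234071
  t = 2.0000: CF_t = 1.300000, DF = 0.932959, PV = 1.212846
  t = 2.5000: CF_t = 1.300000, DF = 0.916913, PV = 1.191986
  t = 3.0000: CF_t = 1.300000, DF = 0.901143, PV = 1.171485
  t = 3.5000: CF_t = 1.300000, DF = 0.885644, PV = 1.151337
  t = 4.0000: CF_t = 1.300000, DF = 0.870412, PV = 1.131535
  t = 4.5000: CF_t = 1.300000, DF = 0.855441, PV = 1.112074
  t = 5.0000: CF_t = 101.300000, DF = 0.840729, PV = 85.165807
Price P = sum_t PV_t = 95.904450
Macaulay numerator sum_t t * PV_t:
  t * PV_t at t = 0.5000: 0.638821
  t * PV_t at t = 1.0000: 1.255667
  t * PV_t at t = 1.5000: 1.851106
  t * PV_t at t = 2.0000: 2.425692
  t * PV_t at t = 2.5000: 2.979966
  t * PV_t at t = 3.0000: 3.514456
  t * PV_t at t = 3.5000: 4.029679
  t * PV_t at t = 4.0000: 4.526140
  t * PV_t at t = 4.5000: 5.004332
  t * PV_t at t = 5.0000: 425.829035
Macaulay duration D = (sum_t t * PV_t) / P = 452.054894 / 95.904450 = 4.713597


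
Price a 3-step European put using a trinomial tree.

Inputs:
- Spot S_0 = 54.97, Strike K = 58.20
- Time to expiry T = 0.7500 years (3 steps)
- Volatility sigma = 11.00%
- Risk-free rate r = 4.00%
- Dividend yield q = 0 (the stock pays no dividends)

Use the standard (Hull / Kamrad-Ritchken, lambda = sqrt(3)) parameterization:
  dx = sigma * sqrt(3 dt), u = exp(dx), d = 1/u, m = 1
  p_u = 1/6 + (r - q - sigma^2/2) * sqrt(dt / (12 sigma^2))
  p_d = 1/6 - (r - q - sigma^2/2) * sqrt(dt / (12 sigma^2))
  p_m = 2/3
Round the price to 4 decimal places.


Answer: Price = V(0,0) = 3.0266

Derivation:
dt = T/N = 0.250000; dx = sigma*sqrt(3*dt) = 0.095263
u = exp(dx) = 1.099948; d = 1/u = 0.909134
p_u = 0.211214, p_m = 0.666667, p_d = 0.122119
Discount per step: exp(-r*dt) = 0.990050
Stock lattice S(k, j) with j the centered position index:
  k=0: S(0,+0) = 54.9700
  k=1: S(1,-1) = 49.9751; S(1,+0) = 54.9700; S(1,+1) = 60.4641
  k=2: S(2,-2) = 45.4341; S(2,-1) = 49.9751; S(2,+0) = 54.9700; S(2,+1) = 60.4641; S(2,+2) = 66.5074
  k=3: S(3,-3) = 41.3056; S(3,-2) = 45.4341; S(3,-1) = 49.9751; S(3,+0) = 54.9700; S(3,+1) = 60.4641; S(3,+2) = 66.5074; S(3,+3) = 73.1547
Terminal payoffs V(N, j) = max(K - S_T, 0):
  V(3,-3) = 16.894354; V(3,-2) = 12.765942; V(3,-1) = 8.224905; V(3,+0) = 3.230000; V(3,+1) = 0.000000; V(3,+2) = 0.000000; V(3,+3) = 0.000000
Backward induction: V(k, j) = exp(-r*dt) * [p_u * V(k+1, j+1) + p_m * V(k+1, j) + p_d * V(k+1, j-1)]
  V(2,-2) = exp(-r*dt) * [p_u*8.224905 + p_m*12.765942 + p_d*16.894354] = 12.188470
  V(2,-1) = exp(-r*dt) * [p_u*3.230000 + p_m*8.224905 + p_d*12.765942] = 7.647595
  V(2,+0) = exp(-r*dt) * [p_u*0.000000 + p_m*3.230000 + p_d*8.224905] = 3.126329
  V(2,+1) = exp(-r*dt) * [p_u*0.000000 + p_m*0.000000 + p_d*3.230000] = 0.390519
  V(2,+2) = exp(-r*dt) * [p_u*0.000000 + p_m*0.000000 + p_d*0.000000] = 0.000000
  V(1,-1) = exp(-r*dt) * [p_u*3.126329 + p_m*7.647595 + p_d*12.188470] = 7.175054
  V(1,+0) = exp(-r*dt) * [p_u*0.390519 + p_m*3.126329 + p_d*7.647595] = 3.069766
  V(1,+1) = exp(-r*dt) * [p_u*0.000000 + p_m*0.390519 + p_d*3.126329] = 0.635740
  V(0,+0) = exp(-r*dt) * [p_u*0.635740 + p_m*3.069766 + p_d*7.175054] = 3.026580


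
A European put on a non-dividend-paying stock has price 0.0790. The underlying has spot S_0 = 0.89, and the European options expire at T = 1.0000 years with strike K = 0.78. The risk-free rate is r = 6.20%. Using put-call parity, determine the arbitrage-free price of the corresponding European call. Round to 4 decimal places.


Answer: Call price = 0.2359

Derivation:
Put-call parity: C - P = S_0 * exp(-qT) - K * exp(-rT).
S_0 * exp(-qT) = 0.8900 * 1.00000000 = 0.89000000
K * exp(-rT) = 0.7800 * 0.93988289 = 0.73310865
C = P + S*exp(-qT) - K*exp(-rT)
C = 0.0790 + 0.89000000 - 0.73310865 = 0.2359


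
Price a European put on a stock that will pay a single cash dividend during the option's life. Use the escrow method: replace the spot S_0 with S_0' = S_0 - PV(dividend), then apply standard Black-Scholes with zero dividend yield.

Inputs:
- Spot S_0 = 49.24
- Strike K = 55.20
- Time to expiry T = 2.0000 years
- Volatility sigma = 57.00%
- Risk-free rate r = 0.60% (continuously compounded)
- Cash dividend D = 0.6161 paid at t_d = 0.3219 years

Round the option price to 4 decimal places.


PV(D) = D * exp(-r * t_d) = 0.6161 * 0.99807046 = 0.61491121
S_0' = S_0 - PV(D) = 49.2400 - 0.61491121 = 48.62508879
d1 = (ln(S_0'/K) + (r + sigma^2/2)*T) / (sigma*sqrt(T)) = 0.26060814
d2 = d1 - sigma*sqrt(T) = -0.54549359
exp(-rT) = 0.98807171
N(-d1) = 0.39719735; N(-d2) = 0.70729296
P = K * exp(-rT) * N(-d2) - S_0' * N(-d1) = 55.2000 * 0.98807171 * 0.70729296 - 48.62508879 * 0.39719735 = 19.2631

Answer: Price = 19.2631


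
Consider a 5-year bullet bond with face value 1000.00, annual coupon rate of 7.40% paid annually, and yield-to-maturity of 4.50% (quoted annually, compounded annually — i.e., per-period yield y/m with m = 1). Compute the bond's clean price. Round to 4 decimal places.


Answer: Price = 1127.3093

Derivation:
Coupon per period c = face * coupon_rate / m = 74.000000
Periods per year m = 1; per-period yield y/m = 0.045000
Number of cashflows N = 5
Cashflows (t years, CF_t, discount factor 1/(1+y/m)^(m*t), PV):
  t = 1.0000: CF_t = 74.000000, DF = 0.956938, PV = 70.813397
  t = 2.0000: CF_t = 74.000000, DF = 0.915730, PV = 67.764016
  t = 3.0000: CF_t = 74.000000, DF = 0.876297, PV = 64.845949
  t = 4.0000: CF_t = 74.000000, DF = 0.838561, PV = 62.053539
  t = 5.0000: CF_t = 1074.000000, DF = 0.802451, PV = 861.832424
Price P = sum_t PV_t = 1127.309326


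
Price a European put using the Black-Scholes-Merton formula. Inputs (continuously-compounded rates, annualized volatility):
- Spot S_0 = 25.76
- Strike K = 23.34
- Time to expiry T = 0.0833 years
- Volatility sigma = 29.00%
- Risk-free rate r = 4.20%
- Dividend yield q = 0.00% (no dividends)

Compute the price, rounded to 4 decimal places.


d1 = (ln(S/K) + (r - q + 0.5*sigma^2) * T) / (sigma * sqrt(T)) = 1.26232791
d2 = d1 - sigma * sqrt(T) = 1.17862886
exp(-rT) = 0.99650751; exp(-qT) = 1.00000000
P = K * exp(-rT) * N(-d2) - S_0 * exp(-qT) * N(-d1)
N(-d1) = 0.10341541; N(-d2) = 0.11927300
P = 23.3400 * 0.99650751 * 0.11927300 - 25.7600 * 1.00000000 * 0.10341541 = 0.1101

Answer: Price = 0.1101


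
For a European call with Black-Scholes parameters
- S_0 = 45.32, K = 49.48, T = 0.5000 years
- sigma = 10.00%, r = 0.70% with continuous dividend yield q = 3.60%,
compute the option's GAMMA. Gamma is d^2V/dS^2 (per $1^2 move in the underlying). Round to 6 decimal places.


d1 = -1.4116695529; d2 = -1.4823802310
phi(d1) = 0.1472911562; exp(-qT) = 0.9821610324; exp(-rT) = 0.9965061179
Gamma = exp(-qT) * phi(d1) / (S * sigma * sqrt(T)) = 0.9821610324 * 0.1472911562 / (45.3200 * 0.1000 * 0.7071067812) = 0.045142

Answer: Gamma = 0.045142


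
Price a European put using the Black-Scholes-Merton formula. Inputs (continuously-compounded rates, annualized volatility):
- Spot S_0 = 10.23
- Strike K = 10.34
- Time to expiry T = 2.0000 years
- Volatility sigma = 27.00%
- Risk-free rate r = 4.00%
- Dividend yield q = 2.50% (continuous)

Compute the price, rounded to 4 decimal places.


Answer: Price = 1.3681

Derivation:
d1 = (ln(S/K) + (r - q + 0.5*sigma^2) * T) / (sigma * sqrt(T)) = 0.24147621
d2 = d1 - sigma * sqrt(T) = -0.14036145
exp(-rT) = 0.92311635; exp(-qT) = 0.95122942
P = K * exp(-rT) * N(-d2) - S_0 * exp(-qT) * N(-d1)
N(-d1) = 0.40459303; N(-d2) = 0.55581279
P = 10.3400 * 0.92311635 * 0.55581279 - 10.2300 * 0.95122942 * 0.40459303 = 1.3681


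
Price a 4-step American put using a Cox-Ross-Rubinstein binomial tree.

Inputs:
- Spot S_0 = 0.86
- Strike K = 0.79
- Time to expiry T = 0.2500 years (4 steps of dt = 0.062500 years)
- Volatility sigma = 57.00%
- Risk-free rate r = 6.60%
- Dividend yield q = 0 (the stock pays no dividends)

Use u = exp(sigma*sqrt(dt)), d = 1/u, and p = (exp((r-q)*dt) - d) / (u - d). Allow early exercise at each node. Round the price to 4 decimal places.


Answer: Price = V(0,0) = 0.0607

Derivation:
dt = T/N = 0.062500
u = exp(sigma*sqrt(dt)) = 1.153153; d = 1/u = 0.867188
p = (exp((r-q)*dt) - d) / (u - d) = 0.478890
Discount per step: exp(-r*dt) = 0.995883
Stock lattice S(k, i) with i counting down-moves:
  k=0: S(0,0) = 0.8600
  k=1: S(1,0) = 0.9917; S(1,1) = 0.7458
  k=2: S(2,0) = 1.1436; S(2,1) = 0.8600; S(2,2) = 0.6467
  k=3: S(3,0) = 1.3187; S(3,1) = 0.9917; S(3,2) = 0.7458; S(3,3) = 0.5608
  k=4: S(4,0) = 1.5207; S(4,1) = 1.1436; S(4,2) = 0.8600; S(4,3) = 0.6467; S(4,4) = 0.4864
Terminal payoffs V(N, i) = max(K - S_T, 0):
  V(4,0) = 0.000000; V(4,1) = 0.000000; V(4,2) = 0.000000; V(4,3) = 0.143268; V(4,4) = 0.303648
Backward induction: V(k, i) = exp(-r*dt) * [p * V(k+1, i) + (1-p) * V(k+1, i+1)]; then take max(V_cont, immediate exercise) for American.
  V(3,0) = exp(-r*dt) * [p*0.000000 + (1-p)*0.000000] = 0.000000; exercise = 0.000000; V(3,0) = max -> 0.000000
  V(3,1) = exp(-r*dt) * [p*0.000000 + (1-p)*0.000000] = 0.000000; exercise = 0.000000; V(3,1) = max -> 0.000000
  V(3,2) = exp(-r*dt) * [p*0.000000 + (1-p)*0.143268] = 0.074351; exercise = 0.044219; V(3,2) = max -> 0.074351
  V(3,3) = exp(-r*dt) * [p*0.143268 + (1-p)*0.303648] = 0.225910; exercise = 0.229162; V(3,3) = max -> 0.229162
  V(2,0) = exp(-r*dt) * [p*0.000000 + (1-p)*0.000000] = 0.000000; exercise = 0.000000; V(2,0) = max -> 0.000000
  V(2,1) = exp(-r*dt) * [p*0.000000 + (1-p)*0.074351] = 0.038586; exercise = 0.000000; V(2,1) = max -> 0.038586
  V(2,2) = exp(-r*dt) * [p*0.074351 + (1-p)*0.229162] = 0.154386; exercise = 0.143268; V(2,2) = max -> 0.154386
  V(1,0) = exp(-r*dt) * [p*0.000000 + (1-p)*0.038586] = 0.020025; exercise = 0.000000; V(1,0) = max -> 0.020025
  V(1,1) = exp(-r*dt) * [p*0.038586 + (1-p)*0.154386] = 0.098523; exercise = 0.044219; V(1,1) = max -> 0.098523
  V(0,0) = exp(-r*dt) * [p*0.020025 + (1-p)*0.098523] = 0.060680; exercise = 0.000000; V(0,0) = max -> 0.060680


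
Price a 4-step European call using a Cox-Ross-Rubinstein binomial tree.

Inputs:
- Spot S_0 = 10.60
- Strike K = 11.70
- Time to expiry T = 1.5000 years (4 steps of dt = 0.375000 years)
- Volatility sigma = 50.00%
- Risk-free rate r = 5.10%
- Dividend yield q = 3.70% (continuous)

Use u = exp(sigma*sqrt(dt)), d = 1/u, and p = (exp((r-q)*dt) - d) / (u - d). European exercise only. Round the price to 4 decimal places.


Answer: Price = V(0,0) = 2.1265

Derivation:
dt = T/N = 0.375000
u = exp(sigma*sqrt(dt)) = 1.358235; d = 1/u = 0.736250
p = (exp((r-q)*dt) - d) / (u - d) = 0.432509
Discount per step: exp(-r*dt) = 0.981057
Stock lattice S(k, i) with i counting down-moves:
  k=0: S(0,0) = 10.6000
  k=1: S(1,0) = 14.3973; S(1,1) = 7.8042
  k=2: S(2,0) = 19.5549; S(2,1) = 10.6000; S(2,2) = 5.7459
  k=3: S(3,0) = 26.5602; S(3,1) = 14.3973; S(3,2) = 7.8042; S(3,3) = 4.2304
  k=4: S(4,0) = 36.0750; S(4,1) = 19.5549; S(4,2) = 10.6000; S(4,3) = 5.7459; S(4,4) = 3.1146
Terminal payoffs V(N, i) = max(S_T - K, 0):
  V(4,0) = 24.374956; V(4,1) = 7.854911; V(4,2) = 0.000000; V(4,3) = 0.000000; V(4,4) = 0.000000
Backward induction: V(k, i) = exp(-r*dt) * [p * V(k+1, i) + (1-p) * V(k+1, i+1)].
  V(3,0) = exp(-r*dt) * [p*24.374956 + (1-p)*7.854911] = 14.715827
  V(3,1) = exp(-r*dt) * [p*7.854911 + (1-p)*0.000000] = 3.332962
  V(3,2) = exp(-r*dt) * [p*0.000000 + (1-p)*0.000000] = 0.000000
  V(3,3) = exp(-r*dt) * [p*0.000000 + (1-p)*0.000000] = 0.000000
  V(2,0) = exp(-r*dt) * [p*14.715827 + (1-p)*3.332962] = 8.099753
  V(2,1) = exp(-r*dt) * [p*3.332962 + (1-p)*0.000000] = 1.414228
  V(2,2) = exp(-r*dt) * [p*0.000000 + (1-p)*0.000000] = 0.000000
  V(1,0) = exp(-r*dt) * [p*8.099753 + (1-p)*1.414228] = 4.224211
  V(1,1) = exp(-r*dt) * [p*1.414228 + (1-p)*0.000000] = 0.600079
  V(0,0) = exp(-r*dt) * [p*4.224211 + (1-p)*0.600079] = 2.126488


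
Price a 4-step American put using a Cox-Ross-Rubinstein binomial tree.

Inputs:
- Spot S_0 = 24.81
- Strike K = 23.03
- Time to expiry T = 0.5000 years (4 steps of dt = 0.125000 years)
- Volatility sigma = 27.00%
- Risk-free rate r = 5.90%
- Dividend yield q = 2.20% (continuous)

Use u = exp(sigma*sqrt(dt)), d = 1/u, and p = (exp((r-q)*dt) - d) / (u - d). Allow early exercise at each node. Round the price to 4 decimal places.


dt = T/N = 0.125000
u = exp(sigma*sqrt(dt)) = 1.100164; d = 1/u = 0.908955
p = (exp((r-q)*dt) - d) / (u - d) = 0.500397
Discount per step: exp(-r*dt) = 0.992652
Stock lattice S(k, i) with i counting down-moves:
  k=0: S(0,0) = 24.8100
  k=1: S(1,0) = 27.2951; S(1,1) = 22.5512
  k=2: S(2,0) = 30.0291; S(2,1) = 24.8100; S(2,2) = 20.4980
  k=3: S(3,0) = 33.0369; S(3,1) = 27.2951; S(3,2) = 22.5512; S(3,3) = 18.6318
  k=4: S(4,0) = 36.3460; S(4,1) = 30.0291; S(4,2) = 24.8100; S(4,3) = 20.4980; S(4,4) = 16.9355
Terminal payoffs V(N, i) = max(K - S_T, 0):
  V(4,0) = 0.000000; V(4,1) = 0.000000; V(4,2) = 0.000000; V(4,3) = 2.531987; V(4,4) = 6.094549
Backward induction: V(k, i) = exp(-r*dt) * [p * V(k+1, i) + (1-p) * V(k+1, i+1)]; then take max(V_cont, immediate exercise) for American.
  V(3,0) = exp(-r*dt) * [p*0.000000 + (1-p)*0.000000] = 0.000000; exercise = 0.000000; V(3,0) = max -> 0.000000
  V(3,1) = exp(-r*dt) * [p*0.000000 + (1-p)*0.000000] = 0.000000; exercise = 0.000000; V(3,1) = max -> 0.000000
  V(3,2) = exp(-r*dt) * [p*0.000000 + (1-p)*2.531987] = 1.255692; exercise = 0.478820; V(3,2) = max -> 1.255692
  V(3,3) = exp(-r*dt) * [p*2.531987 + (1-p)*6.094549] = 4.280169; exercise = 4.398223; V(3,3) = max -> 4.398223
  V(2,0) = exp(-r*dt) * [p*0.000000 + (1-p)*0.000000] = 0.000000; exercise = 0.000000; V(2,0) = max -> 0.000000
  V(2,1) = exp(-r*dt) * [p*0.000000 + (1-p)*1.255692] = 0.622737; exercise = 0.000000; V(2,1) = max -> 0.622737
  V(2,2) = exp(-r*dt) * [p*1.255692 + (1-p)*4.398223] = 2.804946; exercise = 2.531987; V(2,2) = max -> 2.804946
  V(1,0) = exp(-r*dt) * [p*0.000000 + (1-p)*0.622737] = 0.308835; exercise = 0.000000; V(1,0) = max -> 0.308835
  V(1,1) = exp(-r*dt) * [p*0.622737 + (1-p)*2.804946] = 1.700387; exercise = 0.478820; V(1,1) = max -> 1.700387
  V(0,0) = exp(-r*dt) * [p*0.308835 + (1-p)*1.700387] = 0.996680; exercise = 0.000000; V(0,0) = max -> 0.996680

Answer: Price = V(0,0) = 0.9967


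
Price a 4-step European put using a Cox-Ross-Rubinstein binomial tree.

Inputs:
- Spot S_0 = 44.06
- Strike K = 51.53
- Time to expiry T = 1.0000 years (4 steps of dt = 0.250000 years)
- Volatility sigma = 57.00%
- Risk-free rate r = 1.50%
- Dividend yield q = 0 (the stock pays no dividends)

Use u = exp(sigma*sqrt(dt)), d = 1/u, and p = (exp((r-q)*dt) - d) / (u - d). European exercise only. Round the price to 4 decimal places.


dt = T/N = 0.250000
u = exp(sigma*sqrt(dt)) = 1.329762; d = 1/u = 0.752014
p = (exp((r-q)*dt) - d) / (u - d) = 0.435731
Discount per step: exp(-r*dt) = 0.996257
Stock lattice S(k, i) with i counting down-moves:
  k=0: S(0,0) = 44.0600
  k=1: S(1,0) = 58.5893; S(1,1) = 33.1337
  k=2: S(2,0) = 77.9098; S(2,1) = 44.0600; S(2,2) = 24.9171
  k=3: S(3,0) = 103.6016; S(3,1) = 58.5893; S(3,2) = 33.1337; S(3,3) = 18.7380
  k=4: S(4,0) = 137.7654; S(4,1) = 77.9098; S(4,2) = 44.0600; S(4,3) = 24.9171; S(4,4) = 14.0912
Terminal payoffs V(N, i) = max(K - S_T, 0):
  V(4,0) = 0.000000; V(4,1) = 0.000000; V(4,2) = 7.470000; V(4,3) = 26.612949; V(4,4) = 37.438774
Backward induction: V(k, i) = exp(-r*dt) * [p * V(k+1, i) + (1-p) * V(k+1, i+1)].
  V(3,0) = exp(-r*dt) * [p*0.000000 + (1-p)*0.000000] = 0.000000
  V(3,1) = exp(-r*dt) * [p*0.000000 + (1-p)*7.470000] = 4.199310
  V(3,2) = exp(-r*dt) * [p*7.470000 + (1-p)*26.612949] = 18.203376
  V(3,3) = exp(-r*dt) * [p*26.612949 + (1-p)*37.438774] = 32.599147
  V(2,0) = exp(-r*dt) * [p*0.000000 + (1-p)*4.199310] = 2.360670
  V(2,1) = exp(-r*dt) * [p*4.199310 + (1-p)*18.203376] = 12.056071
  V(2,2) = exp(-r*dt) * [p*18.203376 + (1-p)*32.599147] = 26.227920
  V(1,0) = exp(-r*dt) * [p*2.360670 + (1-p)*12.056071] = 7.802169
  V(1,1) = exp(-r*dt) * [p*12.056071 + (1-p)*26.227920] = 19.977745
  V(0,0) = exp(-r*dt) * [p*7.802169 + (1-p)*19.977745] = 14.617546

Answer: Price = V(0,0) = 14.6175


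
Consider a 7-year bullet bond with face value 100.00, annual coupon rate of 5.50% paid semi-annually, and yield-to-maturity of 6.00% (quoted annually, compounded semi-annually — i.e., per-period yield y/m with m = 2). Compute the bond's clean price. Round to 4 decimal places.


Answer: Price = 97.1760

Derivation:
Coupon per period c = face * coupon_rate / m = 2.750000
Periods per year m = 2; per-period yield y/m = 0.030000
Number of cashflows N = 14
Cashflows (t years, CF_t, discount factor 1/(1+y/m)^(m*t), PV):
  t = 0.5000: CF_t = 2.750000, DF = 0.970874, PV = 2.669903
  t = 1.0000: CF_t = 2.750000, DF = 0.942596, PV = 2.592139
  t = 1.5000: CF_t = 2.750000, DF = 0.915142, PV = 2.516640
  t = 2.0000: CF_t = 2.750000, DF = 0.888487, PV = 2.443339
  t = 2.5000: CF_t = 2.750000, DF = 0.862609, PV = 2.372174
  t = 3.0000: CF_t = 2.750000, DF = 0.837484, PV = 2.303082
  t = 3.5000: CF_t = 2.750000, DF = 0.813092, PV = 2.236002
  t = 4.0000: CF_t = 2.750000, DF = 0.789409, PV = 2.170875
  t = 4.5000: CF_t = 2.750000, DF = 0.766417, PV = 2.107646
  t = 5.0000: CF_t = 2.750000, DF = 0.744094, PV = 2.046258
  t = 5.5000: CF_t = 2.750000, DF = 0.722421, PV = 1.986659
  t = 6.0000: CF_t = 2.750000, DF = 0.701380, PV = 1.928795
  t = 6.5000: CF_t = 2.750000, DF = 0.680951, PV = 1.872616
  t = 7.0000: CF_t = 102.750000, DF = 0.661118, PV = 67.929855
Price P = sum_t PV_t = 97.175982


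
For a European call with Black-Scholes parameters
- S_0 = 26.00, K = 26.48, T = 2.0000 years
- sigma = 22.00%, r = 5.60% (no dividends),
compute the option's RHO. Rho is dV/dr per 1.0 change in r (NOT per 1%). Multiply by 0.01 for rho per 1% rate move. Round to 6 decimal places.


Answer: Rho = 26.415299

Derivation:
d1 = 0.4567485766; d2 = 0.1456215929
phi(d1) = 0.3594255687; exp(-qT) = 1.0000000000; exp(-rT) = 0.8940442575
N(d2) = 0.5578899395
Rho = K*T*exp(-rT)*N(d2) = 26.4800 * 2.0000 * 0.8940442575 * 0.5578899395 = 26.415299


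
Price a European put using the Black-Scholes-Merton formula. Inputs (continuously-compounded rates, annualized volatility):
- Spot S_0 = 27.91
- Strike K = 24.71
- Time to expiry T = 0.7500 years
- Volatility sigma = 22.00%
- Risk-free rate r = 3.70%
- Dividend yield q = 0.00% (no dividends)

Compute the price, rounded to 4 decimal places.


d1 = (ln(S/K) + (r - q + 0.5*sigma^2) * T) / (sigma * sqrt(T)) = 0.88007615
d2 = d1 - sigma * sqrt(T) = 0.68955057
exp(-rT) = 0.97263149; exp(-qT) = 1.00000000
P = K * exp(-rT) * N(-d2) - S_0 * exp(-qT) * N(-d1)
N(-d1) = 0.18940903; N(-d2) = 0.24523843
P = 24.7100 * 0.97263149 * 0.24523843 - 27.9100 * 1.00000000 * 0.18940903 = 0.6076

Answer: Price = 0.6076


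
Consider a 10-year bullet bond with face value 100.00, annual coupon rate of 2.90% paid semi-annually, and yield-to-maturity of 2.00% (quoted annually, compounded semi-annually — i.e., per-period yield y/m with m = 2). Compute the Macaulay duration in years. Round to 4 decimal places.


Coupon per period c = face * coupon_rate / m = 1.450000
Periods per year m = 2; per-period yield y/m = 0.010000
Number of cashflows N = 20
Cashflows (t years, CF_t, discount factor 1/(1+y/m)^(m*t), PV):
  t = 0.5000: CF_t = 1.450000, DF = 0.990099, PV = 1.435644
  t = 1.0000: CF_t = 1.450000, DF = 0.980296, PV = 1.421429
  t = 1.5000: CF_t = 1.450000, DF = 0.970590, PV = 1.407356
  t = 2.0000: CF_t = 1.450000, DF = 0.960980, PV = 1.393421
  t = 2.5000: CF_t = 1.450000, DF = 0.951466, PV = 1.379625
  t = 3.0000: CF_t = 1.450000, DF = 0.942045, PV = 1.365966
  t = 3.5000: CF_t = 1.450000, DF = 0.932718, PV = 1.352441
  t = 4.0000: CF_t = 1.450000, DF = 0.923483, PV = 1.339051
  t = 4.5000: CF_t = 1.450000, DF = 0.914340, PV = 1.325793
  t = 5.0000: CF_t = 1.450000, DF = 0.905287, PV = 1.312666
  t = 5.5000: CF_t = 1.450000, DF = 0.896324, PV = 1.299669
  t = 6.0000: CF_t = 1.450000, DF = 0.887449, PV = 1.286801
  t = 6.5000: CF_t = 1.450000, DF = 0.878663, PV = 1.274061
  t = 7.0000: CF_t = 1.450000, DF = 0.869963, PV = 1.261446
  t = 7.5000: CF_t = 1.450000, DF = 0.861349, PV = 1.248957
  t = 8.0000: CF_t = 1.450000, DF = 0.852821, PV = 1.236591
  t = 8.5000: CF_t = 1.450000, DF = 0.844377, PV = 1.224347
  t = 9.0000: CF_t = 1.450000, DF = 0.836017, PV = 1.212225
  t = 9.5000: CF_t = 1.450000, DF = 0.827740, PV = 1.200223
  t = 10.0000: CF_t = 101.450000, DF = 0.819544, PV = 83.142787
Price P = sum_t PV_t = 108.120499
Macaulay numerator sum_t t * PV_t:
  t * PV_t at t = 0.5000: 0.717822
  t * PV_t at t = 1.0000: 1.421429
  t * PV_t at t = 1.5000: 2.111034
  t * PV_t at t = 2.0000: 2.786843
  t * PV_t at t = 2.5000: 3.449063
  t * PV_t at t = 3.0000: 4.097897
  t * PV_t at t = 3.5000: 4.733544
  t * PV_t at t = 4.0000: 5.356203
  t * PV_t at t = 4.5000: 5.966067
  t * PV_t at t = 5.0000: 6.563330
  t * PV_t at t = 5.5000: 7.148182
  t * PV_t at t = 6.0000: 7.720808
  t * PV_t at t = 6.5000: 8.281395
  t * PV_t at t = 7.0000: 8.830124
  t * PV_t at t = 7.5000: 9.367176
  t * PV_t at t = 8.0000: 9.892727
  t * PV_t at t = 8.5000: 10.406953
  t * PV_t at t = 9.0000: 10.910026
  t * PV_t at t = 9.5000: 11.402117
  t * PV_t at t = 10.0000: 831.427865
Macaulay duration D = (sum_t t * PV_t) / P = 952.590604 / 108.120499 = 8.810453

Answer: Macaulay duration = 8.8105 years


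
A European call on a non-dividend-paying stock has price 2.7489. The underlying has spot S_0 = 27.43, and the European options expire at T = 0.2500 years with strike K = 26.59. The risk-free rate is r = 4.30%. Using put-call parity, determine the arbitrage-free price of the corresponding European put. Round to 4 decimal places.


Put-call parity: C - P = S_0 * exp(-qT) - K * exp(-rT).
S_0 * exp(-qT) = 27.4300 * 1.00000000 = 27.43000000
K * exp(-rT) = 26.5900 * 0.98930757 = 26.30568841
P = C - S*exp(-qT) + K*exp(-rT)
P = 2.7489 - 27.43000000 + 26.30568841 = 1.6246

Answer: Put price = 1.6246
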